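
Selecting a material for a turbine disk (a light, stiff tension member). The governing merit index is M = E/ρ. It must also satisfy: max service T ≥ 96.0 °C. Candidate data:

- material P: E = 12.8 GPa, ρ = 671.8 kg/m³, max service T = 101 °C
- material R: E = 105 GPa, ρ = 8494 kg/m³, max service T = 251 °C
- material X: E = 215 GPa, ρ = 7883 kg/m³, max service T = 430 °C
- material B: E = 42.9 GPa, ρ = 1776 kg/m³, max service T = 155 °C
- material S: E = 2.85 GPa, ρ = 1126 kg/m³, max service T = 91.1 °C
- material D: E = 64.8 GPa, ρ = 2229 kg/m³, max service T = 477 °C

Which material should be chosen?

material D

Screen on constraints: max service T ≥ 96.0 °C. Survivors: material P, material R, material X, material B, material D.
Computing M directly (units already consistent):
  material D: M = 29.1 MN·m/kg
  material X: M = 27.3 MN·m/kg
  material B: M = 24.2 MN·m/kg
  material P: M = 19.1 MN·m/kg
  material R: M = 12.4 MN·m/kg
Material D ranks first.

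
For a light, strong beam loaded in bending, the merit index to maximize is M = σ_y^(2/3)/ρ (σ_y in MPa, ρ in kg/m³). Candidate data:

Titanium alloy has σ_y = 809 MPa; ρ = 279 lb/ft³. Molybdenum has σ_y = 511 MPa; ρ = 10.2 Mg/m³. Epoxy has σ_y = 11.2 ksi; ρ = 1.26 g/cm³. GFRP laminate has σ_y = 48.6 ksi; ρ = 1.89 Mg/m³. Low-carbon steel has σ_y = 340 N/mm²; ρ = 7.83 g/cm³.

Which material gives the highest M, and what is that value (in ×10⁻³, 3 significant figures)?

Putting every candidate on a common basis:
  titanium alloy: σ_y = 809.0 MPa, ρ = 4469 kg/m³
  molybdenum: σ_y = 511.0 MPa, ρ = 10200 kg/m³
  epoxy: σ_y = 77.22 MPa, ρ = 1260 kg/m³
  GFRP laminate: σ_y = 335.1 MPa, ρ = 1890 kg/m³
  low-carbon steel: σ_y = 340.0 MPa, ρ = 7830 kg/m³
  GFRP laminate: M = 25.5×10⁻³
  titanium alloy: M = 19.4×10⁻³
  epoxy: M = 14.4×10⁻³
  molybdenum: M = 6.27×10⁻³
  low-carbon steel: M = 6.22×10⁻³
Highest index: GFRP laminate.

GFRP laminate, M = 25.5×10⁻³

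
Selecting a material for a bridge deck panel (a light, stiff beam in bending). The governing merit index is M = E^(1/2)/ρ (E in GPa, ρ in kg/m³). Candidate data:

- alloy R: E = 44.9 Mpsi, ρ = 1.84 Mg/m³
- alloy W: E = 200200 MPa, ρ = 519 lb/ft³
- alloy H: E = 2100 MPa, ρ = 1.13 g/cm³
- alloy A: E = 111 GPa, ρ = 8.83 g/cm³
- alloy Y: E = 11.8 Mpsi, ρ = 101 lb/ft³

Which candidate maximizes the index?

alloy R

Normalizing units and computing the index:
  alloy R: E = 309.6 GPa, ρ = 1840 kg/m³
  alloy W: E = 200.2 GPa, ρ = 8314 kg/m³
  alloy H: E = 2.100 GPa, ρ = 1130 kg/m³
  alloy A: E = 111.0 GPa, ρ = 8830 kg/m³
  alloy Y: E = 81.36 GPa, ρ = 1618 kg/m³
  alloy R: M = 9.56×10⁻³
  alloy Y: M = 5.58×10⁻³
  alloy W: M = 1.70×10⁻³
  alloy H: M = 1.28×10⁻³
  alloy A: M = 1.19×10⁻³
Alloy R ranks first.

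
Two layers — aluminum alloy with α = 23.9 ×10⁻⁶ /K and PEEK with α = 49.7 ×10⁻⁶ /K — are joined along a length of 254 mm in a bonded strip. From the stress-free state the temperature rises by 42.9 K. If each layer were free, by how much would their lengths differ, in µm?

Δα = |23.9 − 49.7|×10⁻⁶/K = 25.8×10⁻⁶/K.
ΔL_mismatch = Δα·L·ΔT = 25.8×10⁻⁶ × 254.0 mm × 42.9 K = 281 µm.

281 µm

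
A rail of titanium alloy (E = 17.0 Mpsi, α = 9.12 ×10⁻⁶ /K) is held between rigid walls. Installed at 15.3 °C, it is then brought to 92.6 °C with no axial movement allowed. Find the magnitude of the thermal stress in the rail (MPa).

E = 17.0 Mpsi = 117.2 GPa.
ΔT = 77.30 K. Constrained thermal stress σ = E·α·ΔT = 117.2×10³ MPa × 9.12×10⁻⁶ × 77.30 = 82.6 MPa (compressive).

82.6 MPa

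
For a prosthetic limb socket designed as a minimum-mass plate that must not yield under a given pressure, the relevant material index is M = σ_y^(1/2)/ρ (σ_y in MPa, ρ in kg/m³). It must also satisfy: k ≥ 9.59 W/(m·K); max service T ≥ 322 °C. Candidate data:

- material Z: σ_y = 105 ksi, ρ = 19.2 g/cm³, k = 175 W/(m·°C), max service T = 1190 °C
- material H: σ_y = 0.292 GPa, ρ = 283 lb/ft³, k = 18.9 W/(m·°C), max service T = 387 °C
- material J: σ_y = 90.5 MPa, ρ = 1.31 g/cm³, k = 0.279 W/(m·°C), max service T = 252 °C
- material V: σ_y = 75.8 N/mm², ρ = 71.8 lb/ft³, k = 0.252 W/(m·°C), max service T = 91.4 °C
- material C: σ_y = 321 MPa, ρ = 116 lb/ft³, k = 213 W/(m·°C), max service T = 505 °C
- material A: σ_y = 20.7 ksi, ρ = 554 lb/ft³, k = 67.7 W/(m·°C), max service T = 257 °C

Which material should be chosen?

Screen on constraints: k ≥ 9.59 W/(m·K); max service T ≥ 322 °C. Survivors: material Z, material H, material C.
After converting to SI:
  material Z: σ_y = 723.9 MPa, ρ = 19200 kg/m³
  material H: σ_y = 292.0 MPa, ρ = 4533 kg/m³
  material C: σ_y = 321.0 MPa, ρ = 1858 kg/m³
  material C: M = 9.64×10⁻³
  material H: M = 3.77×10⁻³
  material Z: M = 1.40×10⁻³
Highest index: material C.

material C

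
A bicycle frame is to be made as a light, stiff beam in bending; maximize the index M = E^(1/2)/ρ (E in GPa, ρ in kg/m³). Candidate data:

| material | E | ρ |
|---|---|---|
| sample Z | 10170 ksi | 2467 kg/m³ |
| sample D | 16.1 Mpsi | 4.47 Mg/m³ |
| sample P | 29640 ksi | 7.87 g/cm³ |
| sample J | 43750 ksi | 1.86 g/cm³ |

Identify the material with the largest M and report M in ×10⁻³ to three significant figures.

Putting every candidate on a common basis:
  sample Z: E = 70.12 GPa, ρ = 2467 kg/m³
  sample D: E = 111.0 GPa, ρ = 4470 kg/m³
  sample P: E = 204.4 GPa, ρ = 7870 kg/m³
  sample J: E = 301.6 GPa, ρ = 1860 kg/m³
  sample J: M = 9.34×10⁻³
  sample Z: M = 3.39×10⁻³
  sample D: M = 2.36×10⁻³
  sample P: M = 1.82×10⁻³
Highest index: sample J.

sample J, M = 9.34×10⁻³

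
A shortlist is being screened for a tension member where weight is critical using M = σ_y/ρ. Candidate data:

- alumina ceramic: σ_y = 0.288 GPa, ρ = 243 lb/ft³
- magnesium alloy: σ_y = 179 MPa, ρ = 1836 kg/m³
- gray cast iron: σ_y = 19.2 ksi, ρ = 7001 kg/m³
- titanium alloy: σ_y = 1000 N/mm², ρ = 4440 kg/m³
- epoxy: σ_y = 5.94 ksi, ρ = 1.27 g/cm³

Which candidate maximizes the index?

After converting to SI:
  alumina ceramic: σ_y = 288.0 MPa, ρ = 3892 kg/m³
  magnesium alloy: σ_y = 179.0 MPa, ρ = 1836 kg/m³
  gray cast iron: σ_y = 132.4 MPa, ρ = 7001 kg/m³
  titanium alloy: σ_y = 1000 MPa, ρ = 4440 kg/m³
  epoxy: σ_y = 40.95 MPa, ρ = 1270 kg/m³
  titanium alloy: M = 225 kN·m/kg
  magnesium alloy: M = 97.5 kN·m/kg
  alumina ceramic: M = 74.0 kN·m/kg
  epoxy: M = 32.2 kN·m/kg
  gray cast iron: M = 18.9 kN·m/kg
The maximum is for titanium alloy.

titanium alloy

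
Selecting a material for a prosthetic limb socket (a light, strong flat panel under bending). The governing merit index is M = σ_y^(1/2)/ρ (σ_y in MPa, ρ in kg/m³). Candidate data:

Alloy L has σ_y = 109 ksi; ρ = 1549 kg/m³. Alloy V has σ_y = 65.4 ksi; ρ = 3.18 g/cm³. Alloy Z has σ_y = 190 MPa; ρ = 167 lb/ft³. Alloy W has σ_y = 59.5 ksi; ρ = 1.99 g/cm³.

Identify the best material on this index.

alloy L

Convert each candidate to consistent units, then evaluate M:
  alloy L: σ_y = 751.5 MPa, ρ = 1549 kg/m³
  alloy V: σ_y = 450.9 MPa, ρ = 3180 kg/m³
  alloy Z: σ_y = 190.0 MPa, ρ = 2675 kg/m³
  alloy W: σ_y = 410.2 MPa, ρ = 1990 kg/m³
  alloy L: M = 17.7×10⁻³
  alloy W: M = 10.2×10⁻³
  alloy V: M = 6.68×10⁻³
  alloy Z: M = 5.15×10⁻³
Alloy L has the largest M.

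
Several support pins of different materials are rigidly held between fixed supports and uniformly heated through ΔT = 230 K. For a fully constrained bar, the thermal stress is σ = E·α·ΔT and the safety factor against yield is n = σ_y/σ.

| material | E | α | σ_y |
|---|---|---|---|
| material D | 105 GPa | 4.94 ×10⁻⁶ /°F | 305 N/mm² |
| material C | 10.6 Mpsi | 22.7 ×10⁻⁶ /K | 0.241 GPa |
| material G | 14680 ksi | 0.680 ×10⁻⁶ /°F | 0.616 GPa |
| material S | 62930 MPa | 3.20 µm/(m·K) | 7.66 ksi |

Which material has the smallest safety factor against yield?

Per material, after unit conversion:
  material D: E = 105.0, α = 8.89, σ_y = 305.0 → σ = 215 MPa, n = 1.42
  material C: E = 73.08, α = 22.7, σ_y = 241.0 → σ = 382 MPa, n = 0.632
  material G: E = 101.2, α = 1.22, σ_y = 616.0 → σ = 28.5 MPa, n = 21.6
  material S: E = 62.93, α = 3.20, σ_y = 52.81 → σ = 46.3 MPa, n = 1.14
The minimum is material C at n = 0.632.

material C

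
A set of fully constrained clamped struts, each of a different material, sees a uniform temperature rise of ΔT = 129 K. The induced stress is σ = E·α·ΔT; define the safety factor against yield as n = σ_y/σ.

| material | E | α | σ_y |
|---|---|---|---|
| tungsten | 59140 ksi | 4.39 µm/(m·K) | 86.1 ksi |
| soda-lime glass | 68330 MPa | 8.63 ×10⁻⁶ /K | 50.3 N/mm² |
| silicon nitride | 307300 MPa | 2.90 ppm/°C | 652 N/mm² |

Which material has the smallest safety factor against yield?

soda-lime glass

Per material, after unit conversion:
  tungsten: E = 407.8, α = 4.39, σ_y = 593.6 → σ = 231 MPa, n = 2.57
  soda-lime glass: E = 68.33, α = 8.63, σ_y = 50.30 → σ = 76.1 MPa, n = 0.661
  silicon nitride: E = 307.3, α = 2.90, σ_y = 652.0 → σ = 115 MPa, n = 5.67
The minimum is soda-lime glass at n = 0.661.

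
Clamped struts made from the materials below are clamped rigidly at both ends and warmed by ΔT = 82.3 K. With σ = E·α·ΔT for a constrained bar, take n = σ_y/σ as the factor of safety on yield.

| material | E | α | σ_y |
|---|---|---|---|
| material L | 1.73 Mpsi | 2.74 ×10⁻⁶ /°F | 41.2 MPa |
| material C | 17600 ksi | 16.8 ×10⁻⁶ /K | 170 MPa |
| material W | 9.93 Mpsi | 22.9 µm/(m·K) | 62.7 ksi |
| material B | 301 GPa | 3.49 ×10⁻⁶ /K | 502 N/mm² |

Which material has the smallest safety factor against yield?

Converting E to GPa, α to ×10⁻⁶/K, σ_y to MPa, then σ and n for each:
  material L: E = 11.93, α = 4.93, σ_y = 41.20 → σ = 4.84 MPa, n = 8.51
  material C: E = 121.3, α = 16.8, σ_y = 170.0 → σ = 168 MPa, n = 1.01
  material W: E = 68.46, α = 22.9, σ_y = 432.3 → σ = 129 MPa, n = 3.35
  material B: E = 301.0, α = 3.49, σ_y = 502.0 → σ = 86.5 MPa, n = 5.81
Smallest n: material C with n = 1.01.

material C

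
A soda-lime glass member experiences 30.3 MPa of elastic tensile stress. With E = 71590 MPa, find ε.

E = 71590 MPa = 71.59 GPa = 71590 MPa.
ε = σ/E = 30.3 / 71590 = 4.23×10⁻⁴.

4.23×10⁻⁴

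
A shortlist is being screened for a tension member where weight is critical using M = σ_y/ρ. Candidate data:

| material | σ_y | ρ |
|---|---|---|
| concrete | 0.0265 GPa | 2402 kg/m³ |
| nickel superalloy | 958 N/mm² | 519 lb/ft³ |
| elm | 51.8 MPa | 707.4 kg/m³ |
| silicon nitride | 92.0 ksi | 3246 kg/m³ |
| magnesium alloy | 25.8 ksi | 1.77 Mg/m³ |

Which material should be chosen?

silicon nitride

Normalizing units and computing the index:
  concrete: σ_y = 26.50 MPa, ρ = 2402 kg/m³
  nickel superalloy: σ_y = 958.0 MPa, ρ = 8314 kg/m³
  elm: σ_y = 51.80 MPa, ρ = 707.4 kg/m³
  silicon nitride: σ_y = 634.3 MPa, ρ = 3246 kg/m³
  magnesium alloy: σ_y = 177.9 MPa, ρ = 1770 kg/m³
  silicon nitride: M = 195 kN·m/kg
  nickel superalloy: M = 115 kN·m/kg
  magnesium alloy: M = 100 kN·m/kg
  elm: M = 73.2 kN·m/kg
  concrete: M = 11.0 kN·m/kg
Silicon nitride ranks first.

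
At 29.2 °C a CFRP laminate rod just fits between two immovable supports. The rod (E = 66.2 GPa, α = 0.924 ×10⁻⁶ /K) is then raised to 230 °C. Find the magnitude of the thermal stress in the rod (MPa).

12.3 MPa

ΔT = 200.8 K. Constrained thermal stress σ = E·α·ΔT = 66.20×10³ MPa × 0.924×10⁻⁶ × 200.8 = 12.3 MPa (compressive).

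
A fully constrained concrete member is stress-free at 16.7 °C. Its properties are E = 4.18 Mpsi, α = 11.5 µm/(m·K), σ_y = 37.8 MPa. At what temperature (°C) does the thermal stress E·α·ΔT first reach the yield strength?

131 °C

E = 4.18 Mpsi = 28.82 GPa.
E·α·ΔT = 37.80 MPa ⇒ ΔT = 37.80 / (28.82×10³ × 11.5×10⁻⁶) = 114.1 K.
T = 16.7 + 114.1 = 130.8 °C.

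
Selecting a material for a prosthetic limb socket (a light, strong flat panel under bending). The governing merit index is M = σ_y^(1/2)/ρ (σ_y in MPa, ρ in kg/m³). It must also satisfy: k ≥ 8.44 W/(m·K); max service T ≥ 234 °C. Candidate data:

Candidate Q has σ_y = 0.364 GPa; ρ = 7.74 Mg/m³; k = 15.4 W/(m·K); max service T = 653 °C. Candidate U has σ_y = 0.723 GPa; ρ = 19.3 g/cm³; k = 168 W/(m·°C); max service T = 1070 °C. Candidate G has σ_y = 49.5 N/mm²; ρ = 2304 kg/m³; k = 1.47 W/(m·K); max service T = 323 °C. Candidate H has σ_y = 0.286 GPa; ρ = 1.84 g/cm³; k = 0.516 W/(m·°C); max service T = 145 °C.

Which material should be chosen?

candidate Q

Screen on constraints: k ≥ 8.44 W/(m·K); max service T ≥ 234 °C. Survivors: candidate Q, candidate U.
Normalizing units and computing the index:
  candidate Q: σ_y = 364.0 MPa, ρ = 7740 kg/m³
  candidate U: σ_y = 723.0 MPa, ρ = 19300 kg/m³
  candidate Q: M = 2.46×10⁻³
  candidate U: M = 1.39×10⁻³
The maximum is for candidate Q.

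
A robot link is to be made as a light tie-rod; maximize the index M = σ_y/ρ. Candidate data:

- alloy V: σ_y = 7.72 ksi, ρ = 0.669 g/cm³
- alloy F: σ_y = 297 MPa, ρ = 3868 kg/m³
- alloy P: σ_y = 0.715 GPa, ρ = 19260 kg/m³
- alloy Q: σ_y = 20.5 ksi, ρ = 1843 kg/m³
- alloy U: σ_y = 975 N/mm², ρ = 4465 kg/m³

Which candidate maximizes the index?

alloy U

In SI units:
  alloy V: σ_y = 53.23 MPa, ρ = 669.0 kg/m³
  alloy F: σ_y = 297.0 MPa, ρ = 3868 kg/m³
  alloy P: σ_y = 715.0 MPa, ρ = 19260 kg/m³
  alloy Q: σ_y = 141.3 MPa, ρ = 1843 kg/m³
  alloy U: σ_y = 975.0 MPa, ρ = 4465 kg/m³
  alloy U: M = 218 kN·m/kg
  alloy V: M = 79.6 kN·m/kg
  alloy F: M = 76.8 kN·m/kg
  alloy Q: M = 76.7 kN·m/kg
  alloy P: M = 37.1 kN·m/kg
Highest index: alloy U.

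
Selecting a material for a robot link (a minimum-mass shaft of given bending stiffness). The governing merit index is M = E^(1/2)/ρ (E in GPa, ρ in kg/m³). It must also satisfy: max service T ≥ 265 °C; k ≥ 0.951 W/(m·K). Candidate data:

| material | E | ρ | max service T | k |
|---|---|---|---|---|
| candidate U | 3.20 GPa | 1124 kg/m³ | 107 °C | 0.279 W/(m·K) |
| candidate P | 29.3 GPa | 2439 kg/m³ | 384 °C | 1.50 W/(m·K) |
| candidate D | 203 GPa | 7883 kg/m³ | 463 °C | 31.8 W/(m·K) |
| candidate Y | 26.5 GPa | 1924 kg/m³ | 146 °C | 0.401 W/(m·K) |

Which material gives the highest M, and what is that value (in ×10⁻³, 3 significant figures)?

Screen on constraints: max service T ≥ 265 °C; k ≥ 0.951 W/(m·K). Survivors: candidate P, candidate D.
Per-candidate index values:
  candidate P: M = 2.22×10⁻³
  candidate D: M = 1.81×10⁻³
Candidate P has the largest M.

candidate P, M = 2.22×10⁻³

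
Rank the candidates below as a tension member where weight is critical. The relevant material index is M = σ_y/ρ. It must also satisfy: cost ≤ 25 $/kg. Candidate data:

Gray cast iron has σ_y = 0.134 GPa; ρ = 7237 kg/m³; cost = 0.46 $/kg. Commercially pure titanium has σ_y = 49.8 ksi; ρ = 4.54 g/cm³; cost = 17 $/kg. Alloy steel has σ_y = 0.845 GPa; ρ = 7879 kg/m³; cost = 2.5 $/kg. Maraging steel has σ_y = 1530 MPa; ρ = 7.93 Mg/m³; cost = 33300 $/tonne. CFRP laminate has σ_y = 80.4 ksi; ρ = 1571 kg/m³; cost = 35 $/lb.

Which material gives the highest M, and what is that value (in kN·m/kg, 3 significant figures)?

Screen on constraints: cost ≤ 25 $/kg. Survivors: gray cast iron, commercially pure titanium, alloy steel.
Convert each candidate to consistent units, then evaluate M:
  gray cast iron: σ_y = 134.0 MPa, ρ = 7237 kg/m³
  commercially pure titanium: σ_y = 343.4 MPa, ρ = 4540 kg/m³
  alloy steel: σ_y = 845.0 MPa, ρ = 7879 kg/m³
  alloy steel: M = 107 kN·m/kg
  commercially pure titanium: M = 75.6 kN·m/kg
  gray cast iron: M = 18.5 kN·m/kg
The maximum is for alloy steel.

alloy steel, M = 107 kN·m/kg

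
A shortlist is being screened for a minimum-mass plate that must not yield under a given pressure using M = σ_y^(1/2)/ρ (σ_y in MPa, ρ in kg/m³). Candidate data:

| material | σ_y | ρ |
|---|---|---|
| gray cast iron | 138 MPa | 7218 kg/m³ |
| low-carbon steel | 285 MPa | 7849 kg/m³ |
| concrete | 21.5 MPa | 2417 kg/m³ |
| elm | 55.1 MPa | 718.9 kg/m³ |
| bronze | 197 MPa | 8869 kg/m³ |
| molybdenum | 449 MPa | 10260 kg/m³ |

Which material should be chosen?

elm

Evaluate M for each candidate:
  elm: M = 10.3×10⁻³
  low-carbon steel: M = 2.15×10⁻³
  molybdenum: M = 2.07×10⁻³
  concrete: M = 1.92×10⁻³
  gray cast iron: M = 1.63×10⁻³
  bronze: M = 1.58×10⁻³
The maximum is for elm.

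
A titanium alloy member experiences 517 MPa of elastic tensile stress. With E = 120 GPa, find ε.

4.31×10⁻³

ε = σ/E = 517 / 120000 = 4.31×10⁻³.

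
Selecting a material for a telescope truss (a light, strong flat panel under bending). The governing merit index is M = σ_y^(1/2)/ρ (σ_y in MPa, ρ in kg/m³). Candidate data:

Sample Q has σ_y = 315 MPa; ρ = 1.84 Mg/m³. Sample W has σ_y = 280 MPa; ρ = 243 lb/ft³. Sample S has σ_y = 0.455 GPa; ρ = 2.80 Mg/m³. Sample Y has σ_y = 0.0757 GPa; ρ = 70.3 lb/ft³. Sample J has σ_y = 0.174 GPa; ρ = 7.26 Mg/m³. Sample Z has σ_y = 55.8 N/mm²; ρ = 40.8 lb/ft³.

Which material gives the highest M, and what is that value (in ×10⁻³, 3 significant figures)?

sample Z, M = 11.4×10⁻³

Normalizing units and computing the index:
  sample Q: σ_y = 315.0 MPa, ρ = 1840 kg/m³
  sample W: σ_y = 280.0 MPa, ρ = 3892 kg/m³
  sample S: σ_y = 455.0 MPa, ρ = 2800 kg/m³
  sample Y: σ_y = 75.70 MPa, ρ = 1126 kg/m³
  sample J: σ_y = 174.0 MPa, ρ = 7260 kg/m³
  sample Z: σ_y = 55.80 MPa, ρ = 653.6 kg/m³
  sample Z: M = 11.4×10⁻³
  sample Q: M = 9.65×10⁻³
  sample Y: M = 7.73×10⁻³
  sample S: M = 7.62×10⁻³
  sample W: M = 4.30×10⁻³
  sample J: M = 1.82×10⁻³
Sample Z has the largest M.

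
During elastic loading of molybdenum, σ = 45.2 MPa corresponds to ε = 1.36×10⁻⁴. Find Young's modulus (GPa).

E = σ/ε = 45.2 MPa / 1.36×10⁻⁴ = 332400 MPa = 332 GPa.

332 GPa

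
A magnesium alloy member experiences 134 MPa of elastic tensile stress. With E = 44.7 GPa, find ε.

ε = σ/E = 134 / 44700 = 3.00×10⁻³.

3.00×10⁻³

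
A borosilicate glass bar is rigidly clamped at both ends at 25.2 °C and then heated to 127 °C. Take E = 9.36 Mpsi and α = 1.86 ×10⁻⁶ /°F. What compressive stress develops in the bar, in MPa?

E = 9.36 Mpsi = 64.53 GPa.
α = 1.86×10⁻⁶/°F × 9/5 = 3.35×10⁻⁶/K.
ΔT = 101.8 K. Constrained thermal stress σ = E·α·ΔT = 64.53×10³ MPa × 3.35×10⁻⁶ × 101.8 = 22.0 MPa (compressive).

22.0 MPa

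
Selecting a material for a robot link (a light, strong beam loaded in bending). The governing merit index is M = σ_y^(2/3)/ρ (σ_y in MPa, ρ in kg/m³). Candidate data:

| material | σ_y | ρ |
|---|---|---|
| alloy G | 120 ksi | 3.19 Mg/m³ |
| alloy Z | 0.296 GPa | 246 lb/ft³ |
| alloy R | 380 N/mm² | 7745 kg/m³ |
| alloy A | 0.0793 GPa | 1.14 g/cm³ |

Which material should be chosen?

Convert each candidate to consistent units, then evaluate M:
  alloy G: σ_y = 827.4 MPa, ρ = 3190 kg/m³
  alloy Z: σ_y = 296.0 MPa, ρ = 3941 kg/m³
  alloy R: σ_y = 380.0 MPa, ρ = 7745 kg/m³
  alloy A: σ_y = 79.30 MPa, ρ = 1140 kg/m³
  alloy G: M = 27.6×10⁻³
  alloy A: M = 16.2×10⁻³
  alloy Z: M = 11.3×10⁻³
  alloy R: M = 6.77×10⁻³
Highest index: alloy G.

alloy G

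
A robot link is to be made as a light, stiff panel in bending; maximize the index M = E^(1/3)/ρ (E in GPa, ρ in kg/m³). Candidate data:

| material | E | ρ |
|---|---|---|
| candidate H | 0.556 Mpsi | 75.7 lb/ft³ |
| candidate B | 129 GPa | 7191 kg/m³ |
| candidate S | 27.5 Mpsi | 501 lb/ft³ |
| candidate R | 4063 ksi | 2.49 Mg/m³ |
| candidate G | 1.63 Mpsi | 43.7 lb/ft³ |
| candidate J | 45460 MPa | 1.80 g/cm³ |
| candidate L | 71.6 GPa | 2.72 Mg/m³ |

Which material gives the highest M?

Normalizing units and computing the index:
  candidate H: E = 3.833 GPa, ρ = 1213 kg/m³
  candidate B: E = 129.0 GPa, ρ = 7191 kg/m³
  candidate S: E = 189.6 GPa, ρ = 8025 kg/m³
  candidate R: E = 28.01 GPa, ρ = 2490 kg/m³
  candidate G: E = 11.24 GPa, ρ = 700.0 kg/m³
  candidate J: E = 45.46 GPa, ρ = 1800 kg/m³
  candidate L: E = 71.60 GPa, ρ = 2720 kg/m³
  candidate G: M = 3.20×10⁻³
  candidate J: M = 1.98×10⁻³
  candidate L: M = 1.53×10⁻³
  candidate H: M = 1.29×10⁻³
  candidate R: M = 1.22×10⁻³
  candidate S: M = 0.716×10⁻³
  candidate B: M = 0.703×10⁻³
Highest index: candidate G.

candidate G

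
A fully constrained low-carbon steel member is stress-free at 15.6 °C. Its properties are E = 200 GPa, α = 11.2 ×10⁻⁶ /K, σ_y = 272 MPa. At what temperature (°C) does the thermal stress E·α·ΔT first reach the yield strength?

137 °C

E·α·ΔT = 272.0 MPa ⇒ ΔT = 272.0 / (200.0×10³ × 11.2×10⁻⁶) = 121.4 K.
T = 15.6 + 121.4 = 137.0 °C.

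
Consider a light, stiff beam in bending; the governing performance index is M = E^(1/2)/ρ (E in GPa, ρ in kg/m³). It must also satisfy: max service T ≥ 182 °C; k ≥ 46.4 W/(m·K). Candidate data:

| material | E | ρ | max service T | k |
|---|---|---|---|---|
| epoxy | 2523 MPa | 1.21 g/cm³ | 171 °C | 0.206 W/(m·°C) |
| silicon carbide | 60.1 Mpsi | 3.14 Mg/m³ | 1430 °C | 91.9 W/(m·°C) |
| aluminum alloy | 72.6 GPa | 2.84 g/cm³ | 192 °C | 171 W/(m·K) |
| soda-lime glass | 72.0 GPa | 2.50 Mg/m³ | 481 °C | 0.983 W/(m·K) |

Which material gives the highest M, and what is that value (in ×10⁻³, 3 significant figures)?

silicon carbide, M = 6.48×10⁻³

Screen on constraints: max service T ≥ 182 °C; k ≥ 46.4 W/(m·K). Survivors: silicon carbide, aluminum alloy.
Normalizing units and computing the index:
  silicon carbide: E = 414.4 GPa, ρ = 3140 kg/m³
  aluminum alloy: E = 72.60 GPa, ρ = 2840 kg/m³
  silicon carbide: M = 6.48×10⁻³
  aluminum alloy: M = 3.00×10⁻³
The maximum is for silicon carbide.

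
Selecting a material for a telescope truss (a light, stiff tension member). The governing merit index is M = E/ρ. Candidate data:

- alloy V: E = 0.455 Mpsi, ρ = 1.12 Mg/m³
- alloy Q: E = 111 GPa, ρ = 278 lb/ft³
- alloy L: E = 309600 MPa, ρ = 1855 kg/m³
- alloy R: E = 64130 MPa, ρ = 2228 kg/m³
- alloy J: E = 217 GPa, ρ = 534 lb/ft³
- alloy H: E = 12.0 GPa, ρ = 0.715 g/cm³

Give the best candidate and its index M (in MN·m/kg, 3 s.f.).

In SI units:
  alloy V: E = 3.137 GPa, ρ = 1120 kg/m³
  alloy Q: E = 111.0 GPa, ρ = 4453 kg/m³
  alloy L: E = 309.6 GPa, ρ = 1855 kg/m³
  alloy R: E = 64.13 GPa, ρ = 2228 kg/m³
  alloy J: E = 217.0 GPa, ρ = 8554 kg/m³
  alloy H: E = 12.00 GPa, ρ = 715.0 kg/m³
  alloy L: M = 167 MN·m/kg
  alloy R: M = 28.8 MN·m/kg
  alloy J: M = 25.4 MN·m/kg
  alloy Q: M = 24.9 MN·m/kg
  alloy H: M = 16.8 MN·m/kg
  alloy V: M = 2.80 MN·m/kg
Alloy L ranks first.

alloy L, M = 167 MN·m/kg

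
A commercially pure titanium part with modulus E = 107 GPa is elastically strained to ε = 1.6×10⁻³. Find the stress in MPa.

σ = E·ε = 107000 MPa × 1.6×10⁻³ = 171 MPa.

171 MPa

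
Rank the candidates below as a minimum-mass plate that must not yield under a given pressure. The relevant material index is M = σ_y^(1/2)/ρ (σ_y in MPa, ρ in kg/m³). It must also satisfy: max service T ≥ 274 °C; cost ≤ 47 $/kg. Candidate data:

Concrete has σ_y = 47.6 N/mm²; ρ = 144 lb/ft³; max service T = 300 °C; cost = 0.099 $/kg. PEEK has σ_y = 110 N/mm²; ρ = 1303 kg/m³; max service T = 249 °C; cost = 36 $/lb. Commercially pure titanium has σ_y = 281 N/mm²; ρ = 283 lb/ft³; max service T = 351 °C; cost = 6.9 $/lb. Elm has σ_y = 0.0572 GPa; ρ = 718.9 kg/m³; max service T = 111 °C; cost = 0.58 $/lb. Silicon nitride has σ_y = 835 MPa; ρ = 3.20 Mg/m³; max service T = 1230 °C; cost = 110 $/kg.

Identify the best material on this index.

commercially pure titanium

Screen on constraints: max service T ≥ 274 °C; cost ≤ 47 $/kg. Survivors: concrete, commercially pure titanium.
In SI units:
  concrete: σ_y = 47.60 MPa, ρ = 2307 kg/m³
  commercially pure titanium: σ_y = 281.0 MPa, ρ = 4533 kg/m³
  commercially pure titanium: M = 3.70×10⁻³
  concrete: M = 2.99×10⁻³
Commercially pure titanium ranks first.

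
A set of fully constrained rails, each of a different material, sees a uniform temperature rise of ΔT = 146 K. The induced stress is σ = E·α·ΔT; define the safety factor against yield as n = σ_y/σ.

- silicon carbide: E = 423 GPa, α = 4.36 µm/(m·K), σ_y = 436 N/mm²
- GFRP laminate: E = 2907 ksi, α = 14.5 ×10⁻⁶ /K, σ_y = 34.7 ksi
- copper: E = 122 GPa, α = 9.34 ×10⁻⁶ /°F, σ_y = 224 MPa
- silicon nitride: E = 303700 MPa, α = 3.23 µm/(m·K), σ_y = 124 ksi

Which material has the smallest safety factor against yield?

copper

Converting E to GPa, α to ×10⁻⁶/K, σ_y to MPa, then σ and n for each:
  silicon carbide: E = 423.0, α = 4.36, σ_y = 436.0 → σ = 269 MPa, n = 1.62
  GFRP laminate: E = 20.04, α = 14.5, σ_y = 239.2 → σ = 42.4 MPa, n = 5.64
  copper: E = 122.0, α = 16.8, σ_y = 224.0 → σ = 299 MPa, n = 0.748
  silicon nitride: E = 303.7, α = 3.23, σ_y = 855.0 → σ = 143 MPa, n = 5.97
Smallest n: copper with n = 0.748.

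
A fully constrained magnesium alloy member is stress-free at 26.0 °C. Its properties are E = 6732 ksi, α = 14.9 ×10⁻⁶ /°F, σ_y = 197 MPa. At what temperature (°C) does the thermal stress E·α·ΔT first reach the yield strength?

E = 6732 ksi = 46.42 GPa.
α = 14.9×10⁻⁶/°F × 9/5 = 26.8×10⁻⁶/K.
E·α·ΔT = 197.0 MPa ⇒ ΔT = 197.0 / (46.42×10³ × 26.8×10⁻⁶) = 158.3 K.
T = 26.0 + 158.3 = 184.3 °C.

184 °C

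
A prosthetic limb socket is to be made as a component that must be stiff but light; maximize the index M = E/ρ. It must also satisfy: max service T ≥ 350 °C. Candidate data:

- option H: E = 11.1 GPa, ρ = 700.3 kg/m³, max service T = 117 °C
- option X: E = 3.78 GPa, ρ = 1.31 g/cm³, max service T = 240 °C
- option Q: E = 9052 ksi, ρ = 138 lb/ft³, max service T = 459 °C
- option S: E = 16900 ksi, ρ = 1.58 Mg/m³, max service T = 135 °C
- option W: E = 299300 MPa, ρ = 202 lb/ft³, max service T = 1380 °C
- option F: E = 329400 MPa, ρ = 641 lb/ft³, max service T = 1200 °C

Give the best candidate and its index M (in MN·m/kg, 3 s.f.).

option W, M = 92.5 MN·m/kg

Screen on constraints: max service T ≥ 350 °C. Survivors: option Q, option W, option F.
Normalizing units and computing the index:
  option Q: E = 62.41 GPa, ρ = 2211 kg/m³
  option W: E = 299.3 GPa, ρ = 3236 kg/m³
  option F: E = 329.4 GPa, ρ = 10270 kg/m³
  option W: M = 92.5 MN·m/kg
  option F: M = 32.1 MN·m/kg
  option Q: M = 28.2 MN·m/kg
Option W has the largest M.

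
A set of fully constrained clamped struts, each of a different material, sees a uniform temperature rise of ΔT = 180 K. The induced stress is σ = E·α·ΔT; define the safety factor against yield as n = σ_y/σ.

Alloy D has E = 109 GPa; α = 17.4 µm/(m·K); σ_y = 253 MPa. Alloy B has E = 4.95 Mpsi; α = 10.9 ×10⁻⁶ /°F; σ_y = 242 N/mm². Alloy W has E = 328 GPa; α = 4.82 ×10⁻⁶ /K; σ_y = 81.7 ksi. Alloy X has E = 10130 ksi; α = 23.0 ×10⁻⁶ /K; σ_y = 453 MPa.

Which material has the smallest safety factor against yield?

Per material, after unit conversion:
  alloy D: E = 109.0, α = 17.4, σ_y = 253.0 → σ = 341 MPa, n = 0.741
  alloy B: E = 34.13, α = 19.6, σ_y = 242.0 → σ = 121 MPa, n = 2.01
  alloy W: E = 328.0, α = 4.82, σ_y = 563.3 → σ = 285 MPa, n = 1.98
  alloy X: E = 69.84, α = 23.0, σ_y = 453.0 → σ = 289 MPa, n = 1.57
Smallest n: alloy D with n = 0.741.

alloy D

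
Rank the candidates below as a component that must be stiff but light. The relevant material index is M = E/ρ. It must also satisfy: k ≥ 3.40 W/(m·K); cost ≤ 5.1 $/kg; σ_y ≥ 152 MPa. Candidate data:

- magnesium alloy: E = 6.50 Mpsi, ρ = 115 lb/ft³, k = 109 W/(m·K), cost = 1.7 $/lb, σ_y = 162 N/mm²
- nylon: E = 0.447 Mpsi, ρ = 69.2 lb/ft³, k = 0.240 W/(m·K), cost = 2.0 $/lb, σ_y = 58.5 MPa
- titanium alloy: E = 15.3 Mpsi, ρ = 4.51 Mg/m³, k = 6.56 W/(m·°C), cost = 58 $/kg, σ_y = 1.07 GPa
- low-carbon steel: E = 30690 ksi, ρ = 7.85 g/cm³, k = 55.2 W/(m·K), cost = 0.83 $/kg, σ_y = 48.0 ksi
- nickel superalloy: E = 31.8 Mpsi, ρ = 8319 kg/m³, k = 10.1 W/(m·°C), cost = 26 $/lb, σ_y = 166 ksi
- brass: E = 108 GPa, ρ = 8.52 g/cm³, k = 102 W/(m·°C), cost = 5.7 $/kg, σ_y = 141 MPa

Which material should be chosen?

Screen on constraints: k ≥ 3.40 W/(m·K); cost ≤ 5.1 $/kg; σ_y ≥ 152 MPa. Survivors: magnesium alloy, low-carbon steel.
After converting to SI:
  magnesium alloy: E = 44.82 GPa, ρ = 1842 kg/m³
  low-carbon steel: E = 211.6 GPa, ρ = 7850 kg/m³
  low-carbon steel: M = 27.0 MN·m/kg
  magnesium alloy: M = 24.3 MN·m/kg
Low-carbon steel has the largest M.

low-carbon steel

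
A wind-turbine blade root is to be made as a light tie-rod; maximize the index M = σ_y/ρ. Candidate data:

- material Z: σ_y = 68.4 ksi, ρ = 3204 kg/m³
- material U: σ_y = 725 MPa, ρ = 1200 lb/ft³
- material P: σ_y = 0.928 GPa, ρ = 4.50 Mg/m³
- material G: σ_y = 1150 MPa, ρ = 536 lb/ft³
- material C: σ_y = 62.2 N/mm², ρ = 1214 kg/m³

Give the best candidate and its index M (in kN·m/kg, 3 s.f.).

material P, M = 206 kN·m/kg

In SI units:
  material Z: σ_y = 471.6 MPa, ρ = 3204 kg/m³
  material U: σ_y = 725.0 MPa, ρ = 19220 kg/m³
  material P: σ_y = 928.0 MPa, ρ = 4500 kg/m³
  material G: σ_y = 1150 MPa, ρ = 8586 kg/m³
  material C: σ_y = 62.20 MPa, ρ = 1214 kg/m³
  material P: M = 206 kN·m/kg
  material Z: M = 147 kN·m/kg
  material G: M = 134 kN·m/kg
  material C: M = 51.2 kN·m/kg
  material U: M = 37.7 kN·m/kg
Highest index: material P.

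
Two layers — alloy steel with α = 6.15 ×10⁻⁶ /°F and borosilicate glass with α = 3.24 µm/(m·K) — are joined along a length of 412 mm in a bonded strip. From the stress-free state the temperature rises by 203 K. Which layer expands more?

alloy steel: α = 6.15×10⁻⁶/°F × 9/5 = 11.1×10⁻⁶/K.
α(alloy steel) = 11.1×10⁻⁶/K vs α(borosilicate glass) = 3.24×10⁻⁶/K.
Higher α expands more for the same ΔT: alloy steel.

alloy steel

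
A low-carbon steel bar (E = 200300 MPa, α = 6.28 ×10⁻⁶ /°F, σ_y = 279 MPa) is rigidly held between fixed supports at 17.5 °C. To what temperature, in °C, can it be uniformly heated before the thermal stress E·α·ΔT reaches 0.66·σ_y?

E = 200300 MPa = 200.3 GPa.
α = 6.28×10⁻⁶/°F × 9/5 = 11.3×10⁻⁶/K.
E·α·ΔT = 184.1 MPa ⇒ ΔT = 184.1 / (200.3×10³ × 11.3×10⁻⁶) = 81.33 K.
T = 17.5 + 81.33 = 98.83 °C.

98.8 °C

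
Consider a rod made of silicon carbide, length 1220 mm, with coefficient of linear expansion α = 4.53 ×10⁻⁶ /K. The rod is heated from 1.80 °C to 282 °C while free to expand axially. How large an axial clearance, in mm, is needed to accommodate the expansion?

1.55 mm

ΔT = 282 − 1.80 = 280.2 K.
ΔL = α·L₀·ΔT = 4.53×10⁻⁶ × 1220 mm × 280.2 K = 1.55 mm.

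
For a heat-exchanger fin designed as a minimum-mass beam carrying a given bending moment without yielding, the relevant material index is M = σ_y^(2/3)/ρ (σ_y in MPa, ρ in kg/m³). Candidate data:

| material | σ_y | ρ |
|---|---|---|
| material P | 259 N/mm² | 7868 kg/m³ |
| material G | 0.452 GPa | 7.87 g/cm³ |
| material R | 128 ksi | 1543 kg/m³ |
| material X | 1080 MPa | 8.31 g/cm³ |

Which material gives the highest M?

Putting every candidate on a common basis:
  material P: σ_y = 259.0 MPa, ρ = 7868 kg/m³
  material G: σ_y = 452.0 MPa, ρ = 7870 kg/m³
  material R: σ_y = 882.5 MPa, ρ = 1543 kg/m³
  material X: σ_y = 1080 MPa, ρ = 8310 kg/m³
  material R: M = 59.6×10⁻³
  material X: M = 12.7×10⁻³
  material G: M = 7.48×10⁻³
  material P: M = 5.16×10⁻³
Material R ranks first.

material R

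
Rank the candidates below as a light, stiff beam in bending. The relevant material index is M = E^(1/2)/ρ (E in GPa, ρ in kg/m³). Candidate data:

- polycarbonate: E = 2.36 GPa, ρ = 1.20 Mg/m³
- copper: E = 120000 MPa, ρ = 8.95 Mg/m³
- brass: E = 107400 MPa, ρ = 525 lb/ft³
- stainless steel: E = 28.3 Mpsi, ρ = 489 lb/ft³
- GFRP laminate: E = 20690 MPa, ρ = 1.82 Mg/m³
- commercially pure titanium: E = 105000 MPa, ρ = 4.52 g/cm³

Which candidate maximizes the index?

GFRP laminate

Normalizing units and computing the index:
  polycarbonate: E = 2.360 GPa, ρ = 1200 kg/m³
  copper: E = 120.0 GPa, ρ = 8950 kg/m³
  brass: E = 107.4 GPa, ρ = 8410 kg/m³
  stainless steel: E = 195.1 GPa, ρ = 7833 kg/m³
  GFRP laminate: E = 20.69 GPa, ρ = 1820 kg/m³
  commercially pure titanium: E = 105.0 GPa, ρ = 4520 kg/m³
  GFRP laminate: M = 2.50×10⁻³
  commercially pure titanium: M = 2.27×10⁻³
  stainless steel: M = 1.78×10⁻³
  polycarbonate: M = 1.28×10⁻³
  brass: M = 1.23×10⁻³
  copper: M = 1.22×10⁻³
GFRP laminate ranks first.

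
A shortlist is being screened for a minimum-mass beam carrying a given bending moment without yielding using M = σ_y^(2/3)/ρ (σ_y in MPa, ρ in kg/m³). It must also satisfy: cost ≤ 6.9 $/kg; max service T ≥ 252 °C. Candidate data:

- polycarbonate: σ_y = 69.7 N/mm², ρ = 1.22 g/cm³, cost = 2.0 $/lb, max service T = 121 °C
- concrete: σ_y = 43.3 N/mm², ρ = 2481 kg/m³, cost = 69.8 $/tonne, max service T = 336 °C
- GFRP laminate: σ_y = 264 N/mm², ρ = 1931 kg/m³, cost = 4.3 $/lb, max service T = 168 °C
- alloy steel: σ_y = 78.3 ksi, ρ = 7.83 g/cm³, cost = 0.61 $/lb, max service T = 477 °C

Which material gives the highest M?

Screen on constraints: cost ≤ 6.9 $/kg; max service T ≥ 252 °C. Survivors: concrete, alloy steel.
Putting every candidate on a common basis:
  concrete: σ_y = 43.30 MPa, ρ = 2481 kg/m³
  alloy steel: σ_y = 539.9 MPa, ρ = 7830 kg/m³
  alloy steel: M = 8.47×10⁻³
  concrete: M = 4.97×10⁻³
Alloy steel has the largest M.

alloy steel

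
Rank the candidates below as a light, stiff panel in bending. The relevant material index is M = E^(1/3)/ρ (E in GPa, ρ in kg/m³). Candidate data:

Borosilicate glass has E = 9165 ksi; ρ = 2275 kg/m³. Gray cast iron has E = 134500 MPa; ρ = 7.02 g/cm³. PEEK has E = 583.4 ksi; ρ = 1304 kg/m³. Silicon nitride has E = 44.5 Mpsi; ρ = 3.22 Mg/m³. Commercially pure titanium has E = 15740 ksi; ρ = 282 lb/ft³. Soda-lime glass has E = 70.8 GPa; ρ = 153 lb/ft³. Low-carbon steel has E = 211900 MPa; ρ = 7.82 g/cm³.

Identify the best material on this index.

In SI units:
  borosilicate glass: E = 63.19 GPa, ρ = 2275 kg/m³
  gray cast iron: E = 134.5 GPa, ρ = 7020 kg/m³
  PEEK: E = 4.022 GPa, ρ = 1304 kg/m³
  silicon nitride: E = 306.8 GPa, ρ = 3220 kg/m³
  commercially pure titanium: E = 108.5 GPa, ρ = 4517 kg/m³
  soda-lime glass: E = 70.80 GPa, ρ = 2451 kg/m³
  low-carbon steel: E = 211.9 GPa, ρ = 7820 kg/m³
  silicon nitride: M = 2.09×10⁻³
  borosilicate glass: M = 1.75×10⁻³
  soda-lime glass: M = 1.69×10⁻³
  PEEK: M = 1.22×10⁻³
  commercially pure titanium: M = 1.06×10⁻³
  low-carbon steel: M = 0.762×10⁻³
  gray cast iron: M = 0.730×10⁻³
The maximum is for silicon nitride.

silicon nitride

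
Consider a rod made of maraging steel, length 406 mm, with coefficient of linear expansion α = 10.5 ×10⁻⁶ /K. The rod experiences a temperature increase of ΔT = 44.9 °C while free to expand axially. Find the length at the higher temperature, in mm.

ΔL = α·L₀·ΔT = 10.5×10⁻⁶ × 406 mm × 44.90 K = 0.191 mm.
L = L₀ + ΔL = 406 + 0.191 = 406.19 mm.

406.19 mm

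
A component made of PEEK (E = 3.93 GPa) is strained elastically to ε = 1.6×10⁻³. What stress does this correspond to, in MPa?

6.29 MPa

σ = E·ε = 3930 MPa × 1.6×10⁻³ = 6.29 MPa.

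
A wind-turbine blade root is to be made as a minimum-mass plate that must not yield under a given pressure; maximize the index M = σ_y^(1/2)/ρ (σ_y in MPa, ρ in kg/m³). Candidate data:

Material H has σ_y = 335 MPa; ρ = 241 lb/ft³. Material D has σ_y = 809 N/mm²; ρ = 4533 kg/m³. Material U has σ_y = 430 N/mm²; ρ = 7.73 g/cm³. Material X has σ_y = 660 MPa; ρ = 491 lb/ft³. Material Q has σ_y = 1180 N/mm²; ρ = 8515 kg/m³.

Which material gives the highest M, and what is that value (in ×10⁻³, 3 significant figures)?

In SI units:
  material H: σ_y = 335.0 MPa, ρ = 3860 kg/m³
  material D: σ_y = 809.0 MPa, ρ = 4533 kg/m³
  material U: σ_y = 430.0 MPa, ρ = 7730 kg/m³
  material X: σ_y = 660.0 MPa, ρ = 7865 kg/m³
  material Q: σ_y = 1180 MPa, ρ = 8515 kg/m³
  material D: M = 6.27×10⁻³
  material H: M = 4.74×10⁻³
  material Q: M = 4.03×10⁻³
  material X: M = 3.27×10⁻³
  material U: M = 2.68×10⁻³
Highest index: material D.

material D, M = 6.27×10⁻³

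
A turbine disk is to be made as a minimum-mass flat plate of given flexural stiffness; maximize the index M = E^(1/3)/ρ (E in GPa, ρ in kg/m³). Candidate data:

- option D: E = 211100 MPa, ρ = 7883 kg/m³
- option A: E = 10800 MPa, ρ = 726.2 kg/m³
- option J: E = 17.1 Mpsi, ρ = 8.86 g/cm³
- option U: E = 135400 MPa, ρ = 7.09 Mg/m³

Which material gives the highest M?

Convert each candidate to consistent units, then evaluate M:
  option D: E = 211.1 GPa, ρ = 7883 kg/m³
  option A: E = 10.80 GPa, ρ = 726.2 kg/m³
  option J: E = 117.9 GPa, ρ = 8860 kg/m³
  option U: E = 135.4 GPa, ρ = 7090 kg/m³
  option A: M = 3.04×10⁻³
  option D: M = 0.755×10⁻³
  option U: M = 0.724×10⁻³
  option J: M = 0.553×10⁻³
Highest index: option A.

option A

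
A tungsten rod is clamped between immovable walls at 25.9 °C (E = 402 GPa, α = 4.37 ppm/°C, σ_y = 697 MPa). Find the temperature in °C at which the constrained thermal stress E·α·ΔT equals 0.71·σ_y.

E·α·ΔT = 494.9 MPa ⇒ ΔT = 494.9 / (402.0×10³ × 4.37×10⁻⁶) = 281.7 K.
T = 25.9 + 281.7 = 307.6 °C.

308 °C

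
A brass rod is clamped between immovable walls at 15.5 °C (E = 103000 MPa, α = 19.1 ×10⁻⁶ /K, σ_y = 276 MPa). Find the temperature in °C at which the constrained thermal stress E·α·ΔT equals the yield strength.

156 °C

E = 103000 MPa = 103.0 GPa.
E·α·ΔT = 276.0 MPa ⇒ ΔT = 276.0 / (103.0×10³ × 19.1×10⁻⁶) = 140.3 K.
T = 15.5 + 140.3 = 155.8 °C.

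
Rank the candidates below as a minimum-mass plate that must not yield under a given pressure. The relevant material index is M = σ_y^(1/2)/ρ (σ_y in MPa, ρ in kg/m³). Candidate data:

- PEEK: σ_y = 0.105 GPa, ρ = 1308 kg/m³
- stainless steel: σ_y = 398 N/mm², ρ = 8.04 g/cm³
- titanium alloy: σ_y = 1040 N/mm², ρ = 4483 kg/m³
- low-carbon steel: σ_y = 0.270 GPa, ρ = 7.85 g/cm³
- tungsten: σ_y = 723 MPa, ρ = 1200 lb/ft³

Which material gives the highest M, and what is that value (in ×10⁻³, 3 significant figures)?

Convert each candidate to consistent units, then evaluate M:
  PEEK: σ_y = 105.0 MPa, ρ = 1308 kg/m³
  stainless steel: σ_y = 398.0 MPa, ρ = 8040 kg/m³
  titanium alloy: σ_y = 1040 MPa, ρ = 4483 kg/m³
  low-carbon steel: σ_y = 270.0 MPa, ρ = 7850 kg/m³
  tungsten: σ_y = 723.0 MPa, ρ = 19220 kg/m³
  PEEK: M = 7.83×10⁻³
  titanium alloy: M = 7.19×10⁻³
  stainless steel: M = 2.48×10⁻³
  low-carbon steel: M = 2.09×10⁻³
  tungsten: M = 1.40×10⁻³
PEEK has the largest M.

PEEK, M = 7.83×10⁻³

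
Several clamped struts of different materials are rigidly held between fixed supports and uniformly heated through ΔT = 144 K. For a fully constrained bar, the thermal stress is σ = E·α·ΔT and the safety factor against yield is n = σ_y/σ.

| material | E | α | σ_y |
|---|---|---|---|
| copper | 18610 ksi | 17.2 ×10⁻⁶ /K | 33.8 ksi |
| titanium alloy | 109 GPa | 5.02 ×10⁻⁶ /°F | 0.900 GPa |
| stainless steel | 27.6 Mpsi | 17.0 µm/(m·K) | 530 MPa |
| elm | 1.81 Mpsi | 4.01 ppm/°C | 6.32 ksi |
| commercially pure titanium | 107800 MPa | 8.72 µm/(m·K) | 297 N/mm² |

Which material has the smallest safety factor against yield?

In consistent units (E in GPa, α in ×10⁻⁶/K, σ_y in MPa):
  copper: E = 128.3, α = 17.2, σ_y = 233.0 → σ = 318 MPa, n = 0.733
  titanium alloy: E = 109.0, α = 9.04, σ_y = 900.0 → σ = 142 MPa, n = 6.35
  stainless steel: E = 190.3, α = 17.0, σ_y = 530.0 → σ = 466 MPa, n = 1.14
  elm: E = 12.48, α = 4.01, σ_y = 43.57 → σ = 7.21 MPa, n = 6.05
  commercially pure titanium: E = 107.8, α = 8.72, σ_y = 297.0 → σ = 135 MPa, n = 2.19
Copper has the lowest safety factor, n = 0.733.

copper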